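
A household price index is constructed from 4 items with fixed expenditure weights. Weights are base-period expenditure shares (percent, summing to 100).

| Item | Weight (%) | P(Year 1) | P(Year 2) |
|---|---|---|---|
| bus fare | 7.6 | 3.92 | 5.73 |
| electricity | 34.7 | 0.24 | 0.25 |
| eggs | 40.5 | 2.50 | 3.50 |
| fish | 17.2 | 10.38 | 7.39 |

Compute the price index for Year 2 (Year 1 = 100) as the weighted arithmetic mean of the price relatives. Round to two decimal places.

116.20

bus fare: 7.6 × (5.73/3.92) = 7.6 × 1.461735 = 11.1092
electricity: 34.7 × (0.25/0.24) = 34.7 × 1.041667 = 36.1458
eggs: 40.5 × (3.50/2.50) = 40.5 × 1.400000 = 56.7000
fish: 17.2 × (7.39/10.38) = 17.2 × 0.711946 = 12.2455
Index = Σ wᵢ·(p₁ᵢ/p₀ᵢ) = 11.1092 + 36.1458 + 56.7000 + 12.2455 = 116.2005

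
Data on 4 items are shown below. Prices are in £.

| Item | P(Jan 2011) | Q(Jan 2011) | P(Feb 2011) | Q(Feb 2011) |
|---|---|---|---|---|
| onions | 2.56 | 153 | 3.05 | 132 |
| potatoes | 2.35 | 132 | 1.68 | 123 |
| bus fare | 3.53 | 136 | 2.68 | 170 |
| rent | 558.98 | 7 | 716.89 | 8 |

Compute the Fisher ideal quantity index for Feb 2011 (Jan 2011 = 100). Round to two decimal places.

Laspeyres component (base-period weights):
ΣP(Jan 2011)Q(Feb 2011) = 2.56×132 + 2.35×123 + 3.53×170 + 558.98×8 = 337.92 + 289.05 + 600.1 + 4471.84 = 5698.91
ΣP(Jan 2011)Q(Jan 2011) = 2.56×153 + 2.35×132 + 3.53×136 + 558.98×7 = 391.68 + 310.2 + 480.08 + 3912.86 = 5094.82
L = 5698.91 / 5094.82 × 100 = 111.8569
Paasche component (current-period weights):
ΣP(Feb 2011)Q(Feb 2011) = 3.05×132 + 1.68×123 + 2.68×170 + 716.89×8 = 402.6 + 206.64 + 455.6 + 5735.12 = 6799.96
ΣP(Feb 2011)Q(Jan 2011) = 3.05×153 + 1.68×132 + 2.68×136 + 716.89×7 = 466.65 + 221.76 + 364.48 + 5018.23 = 6071.12
P = 6799.96 / 6071.12 × 100 = 112.0050
Fisher = √(L × P) = √(111.8569 × 112.0050) = 111.9310

111.93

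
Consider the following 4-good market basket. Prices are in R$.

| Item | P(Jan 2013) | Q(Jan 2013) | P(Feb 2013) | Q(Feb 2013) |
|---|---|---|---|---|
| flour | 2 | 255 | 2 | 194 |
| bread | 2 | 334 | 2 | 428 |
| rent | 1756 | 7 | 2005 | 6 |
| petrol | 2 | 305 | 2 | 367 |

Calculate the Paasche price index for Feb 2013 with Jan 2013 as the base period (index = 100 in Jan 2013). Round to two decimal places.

Paasche price index uses current-period quantities as weights.
ΣP(Feb 2013)·Q(Feb 2013) = 2×194 + 2×428 + 2005×6 + 2×367 = 388 + 856 + 12030 + 734 = 14008
ΣP(Jan 2013)·Q(Feb 2013) = 2×194 + 2×428 + 1756×6 + 2×367 = 388 + 856 + 10536 + 734 = 12514
Index = 14008 / 12514 × 100 = 111.9386

111.94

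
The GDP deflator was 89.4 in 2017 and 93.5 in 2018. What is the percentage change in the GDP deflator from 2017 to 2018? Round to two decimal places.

Change = (93.5 − 89.4) / 89.4 × 100
       = 4.1 / 89.4 × 100 = 4.5861%

4.59%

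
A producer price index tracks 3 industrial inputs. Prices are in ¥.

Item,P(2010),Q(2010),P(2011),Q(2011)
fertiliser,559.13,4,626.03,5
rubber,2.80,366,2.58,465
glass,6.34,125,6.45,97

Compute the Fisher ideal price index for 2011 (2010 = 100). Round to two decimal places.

Laspeyres component (base-period weights):
ΣP(2011)Q(2010) = 626.03×4 + 2.58×366 + 6.45×125 = 2504.12 + 944.28 + 806.25 = 4254.65
ΣP(2010)Q(2010) = 559.13×4 + 2.80×366 + 6.34×125 = 2236.52 + 1024.8 + 792.5 = 4053.82
L = 4254.65 / 4053.82 × 100 = 104.9541
Paasche component (current-period weights):
ΣP(2011)Q(2011) = 626.03×5 + 2.58×465 + 6.45×97 = 3130.15 + 1199.7 + 625.65 = 4955.5
ΣP(2010)Q(2011) = 559.13×5 + 2.80×465 + 6.34×97 = 2795.65 + 1302 + 614.98 = 4712.63
P = 4955.5 / 4712.63 × 100 = 105.1536
Fisher = √(L × P) = √(104.9541 × 105.1536) = 105.0538

105.05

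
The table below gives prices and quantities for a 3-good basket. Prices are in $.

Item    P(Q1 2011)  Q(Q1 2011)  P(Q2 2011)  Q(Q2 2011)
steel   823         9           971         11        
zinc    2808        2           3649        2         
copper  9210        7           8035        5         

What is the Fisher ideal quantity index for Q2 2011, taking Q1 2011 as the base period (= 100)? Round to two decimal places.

79.40

Laspeyres component (base-period weights):
ΣP(Q1 2011)Q(Q2 2011) = 823×11 + 2808×2 + 9210×5 = 9053 + 5616 + 46050 = 60719
ΣP(Q1 2011)Q(Q1 2011) = 823×9 + 2808×2 + 9210×7 = 7407 + 5616 + 64470 = 77493
L = 60719 / 77493 × 100 = 78.3542
Paasche component (current-period weights):
ΣP(Q2 2011)Q(Q2 2011) = 971×11 + 3649×2 + 8035×5 = 10681 + 7298 + 40175 = 58154
ΣP(Q2 2011)Q(Q1 2011) = 971×9 + 3649×2 + 8035×7 = 8739 + 7298 + 56245 = 72282
P = 58154 / 72282 × 100 = 80.4543
Fisher = √(L × P) = √(78.3542 × 80.4543) = 79.3973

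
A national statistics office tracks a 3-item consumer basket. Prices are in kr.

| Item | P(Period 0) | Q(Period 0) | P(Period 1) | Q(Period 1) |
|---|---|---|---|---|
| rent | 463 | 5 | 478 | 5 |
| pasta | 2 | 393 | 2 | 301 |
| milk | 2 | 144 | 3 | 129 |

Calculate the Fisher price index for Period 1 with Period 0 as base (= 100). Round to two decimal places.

106.44

Laspeyres component (base-period weights):
ΣP(Period 1)Q(Period 0) = 478×5 + 2×393 + 3×144 = 2390 + 786 + 432 = 3608
ΣP(Period 0)Q(Period 0) = 463×5 + 2×393 + 2×144 = 2315 + 786 + 288 = 3389
L = 3608 / 3389 × 100 = 106.4621
Paasche component (current-period weights):
ΣP(Period 1)Q(Period 1) = 478×5 + 2×301 + 3×129 = 2390 + 602 + 387 = 3379
ΣP(Period 0)Q(Period 1) = 463×5 + 2×301 + 2×129 = 2315 + 602 + 258 = 3175
P = 3379 / 3175 × 100 = 106.4252
Fisher = √(L × P) = √(106.4621 × 106.4252) = 106.4436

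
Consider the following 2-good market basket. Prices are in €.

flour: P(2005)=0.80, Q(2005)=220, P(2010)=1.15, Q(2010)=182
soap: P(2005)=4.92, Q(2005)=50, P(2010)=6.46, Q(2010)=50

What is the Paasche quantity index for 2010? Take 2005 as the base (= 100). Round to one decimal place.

92.4

Paasche quantity index uses current-period prices as weights.
ΣP(2010)·Q(2010) = 1.15×182 + 6.46×50 = 209.3 + 323 = 532.3
ΣP(2010)·Q(2005) = 1.15×220 + 6.46×50 = 253 + 323 = 576
Index = 532.3 / 576 × 100 = 92.4132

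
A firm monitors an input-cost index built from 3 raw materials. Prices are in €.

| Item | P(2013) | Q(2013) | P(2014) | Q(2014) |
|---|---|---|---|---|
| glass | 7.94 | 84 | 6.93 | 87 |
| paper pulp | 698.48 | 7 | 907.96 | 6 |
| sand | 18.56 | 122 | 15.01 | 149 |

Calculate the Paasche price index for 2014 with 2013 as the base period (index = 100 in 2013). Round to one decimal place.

108.4

Paasche price index uses current-period quantities as weights.
ΣP(2014)·Q(2014) = 6.93×87 + 907.96×6 + 15.01×149 = 602.91 + 5447.76 + 2236.49 = 8287.16
ΣP(2013)·Q(2014) = 7.94×87 + 698.48×6 + 18.56×149 = 690.78 + 4190.88 + 2765.44 = 7647.1
Index = 8287.16 / 7647.1 × 100 = 108.3700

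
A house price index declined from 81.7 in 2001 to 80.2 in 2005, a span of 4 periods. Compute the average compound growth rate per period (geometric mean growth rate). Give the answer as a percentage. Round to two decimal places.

-0.46%

Growth factor = (80.2/81.7)^(1/4) = (0.981640)^(1/4) = 0.995378
Growth rate = 0.995378 − 1 = -0.004622 = -0.4622%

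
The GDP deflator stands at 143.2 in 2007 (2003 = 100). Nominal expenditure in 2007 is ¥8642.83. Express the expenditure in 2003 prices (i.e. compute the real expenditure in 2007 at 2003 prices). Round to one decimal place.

6035.5

Real = Nominal ÷ (Index/100) = 8642.83 ÷ (143.2/100)
     = 8642.83 ÷ 1.432 = 6035.4958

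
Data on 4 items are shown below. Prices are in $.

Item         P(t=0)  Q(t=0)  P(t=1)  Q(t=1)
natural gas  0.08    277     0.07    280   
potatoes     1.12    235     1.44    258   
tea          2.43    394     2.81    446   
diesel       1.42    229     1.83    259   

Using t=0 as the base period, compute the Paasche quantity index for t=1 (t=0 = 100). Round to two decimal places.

Paasche quantity index uses current-period prices as weights.
ΣP(t=1)·Q(t=1) = 0.07×280 + 1.44×258 + 2.81×446 + 1.83×259 = 19.6 + 371.52 + 1253.26 + 473.97 = 2118.35
ΣP(t=1)·Q(t=0) = 0.07×277 + 1.44×235 + 2.81×394 + 1.83×229 = 19.39 + 338.4 + 1107.14 + 419.07 = 1884
Index = 2118.35 / 1884 × 100 = 112.4390

112.44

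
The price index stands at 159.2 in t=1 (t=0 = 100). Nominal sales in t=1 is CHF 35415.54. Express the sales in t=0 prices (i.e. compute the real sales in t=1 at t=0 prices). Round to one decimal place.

Real = Nominal ÷ (Index/100) = 35415.54 ÷ (159.2/100)
     = 35415.54 ÷ 1.592 = 22245.9422

22245.9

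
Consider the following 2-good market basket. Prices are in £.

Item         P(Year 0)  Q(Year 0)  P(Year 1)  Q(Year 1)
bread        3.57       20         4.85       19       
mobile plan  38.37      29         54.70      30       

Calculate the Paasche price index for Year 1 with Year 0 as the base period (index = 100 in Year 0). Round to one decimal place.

142.2

Paasche price index uses current-period quantities as weights.
ΣP(Year 1)·Q(Year 1) = 4.85×19 + 54.70×30 = 92.15 + 1641 = 1733.15
ΣP(Year 0)·Q(Year 1) = 3.57×19 + 38.37×30 = 67.83 + 1151.1 = 1218.93
Index = 1733.15 / 1218.93 × 100 = 142.1862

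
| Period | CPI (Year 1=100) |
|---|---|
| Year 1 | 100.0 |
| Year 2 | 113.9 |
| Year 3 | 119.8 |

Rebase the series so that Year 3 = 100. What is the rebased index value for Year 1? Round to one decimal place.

Rebased(Year 1) = 100.0 / 119.8 × 100 = 83.4725

83.5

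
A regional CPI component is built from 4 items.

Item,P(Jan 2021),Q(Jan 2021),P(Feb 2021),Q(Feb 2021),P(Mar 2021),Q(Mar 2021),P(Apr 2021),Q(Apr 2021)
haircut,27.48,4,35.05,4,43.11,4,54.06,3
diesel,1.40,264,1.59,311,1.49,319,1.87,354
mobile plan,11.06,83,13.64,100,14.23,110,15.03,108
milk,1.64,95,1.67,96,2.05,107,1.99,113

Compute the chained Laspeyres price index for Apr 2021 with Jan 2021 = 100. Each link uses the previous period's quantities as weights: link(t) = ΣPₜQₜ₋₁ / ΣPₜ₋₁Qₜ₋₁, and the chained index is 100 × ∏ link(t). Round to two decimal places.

Link Jan 2021→Feb 2021:
ΣP(Feb 2021)Q(Jan 2021) = 35.05×4 + 1.59×264 + 13.64×83 + 1.67×95 = 140.2 + 419.76 + 1132.12 + 158.65 = 1850.73
ΣP(Jan 2021)Q(Jan 2021) = 27.48×4 + 1.40×264 + 11.06×83 + 1.64×95 = 109.92 + 369.6 + 917.98 + 155.8 = 1553.3
link = 1850.73/1553.3 = 1.191483
Link Feb 2021→Mar 2021:
ΣP(Mar 2021)Q(Feb 2021) = 43.11×4 + 1.49×311 + 14.23×100 + 2.05×96 = 172.44 + 463.39 + 1423 + 196.8 = 2255.63
ΣP(Feb 2021)Q(Feb 2021) = 35.05×4 + 1.59×311 + 13.64×100 + 1.67×96 = 140.2 + 494.49 + 1364 + 160.32 = 2159.01
link = 2255.63/2159.01 = 1.044752
Link Mar 2021→Apr 2021:
ΣP(Apr 2021)Q(Mar 2021) = 54.06×4 + 1.87×319 + 15.03×110 + 1.99×107 = 216.24 + 596.53 + 1653.3 + 212.93 = 2679
ΣP(Mar 2021)Q(Mar 2021) = 43.11×4 + 1.49×319 + 14.23×110 + 2.05×107 = 172.44 + 475.31 + 1565.3 + 219.35 = 2432.4
link = 2679/2432.4 = 1.101381
Chained index = 100 × 1.191483 × 1.044752 × 1.101381 = 137.1004

137.10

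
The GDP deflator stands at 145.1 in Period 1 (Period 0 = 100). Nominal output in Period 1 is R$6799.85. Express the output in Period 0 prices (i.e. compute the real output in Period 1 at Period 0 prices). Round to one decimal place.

Real = Nominal ÷ (Index/100) = 6799.85 ÷ (145.1/100)
     = 6799.85 ÷ 1.451 = 4686.3198

4686.3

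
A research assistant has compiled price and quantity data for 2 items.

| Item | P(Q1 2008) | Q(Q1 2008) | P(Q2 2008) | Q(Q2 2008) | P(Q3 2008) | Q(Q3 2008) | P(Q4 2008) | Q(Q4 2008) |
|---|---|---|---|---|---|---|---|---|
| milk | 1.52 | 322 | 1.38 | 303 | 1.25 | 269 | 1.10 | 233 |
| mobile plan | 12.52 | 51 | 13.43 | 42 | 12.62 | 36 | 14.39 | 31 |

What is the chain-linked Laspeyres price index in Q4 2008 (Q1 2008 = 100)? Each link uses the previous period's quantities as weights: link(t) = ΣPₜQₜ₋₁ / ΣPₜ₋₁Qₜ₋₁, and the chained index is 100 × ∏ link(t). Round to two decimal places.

Link Q1 2008→Q2 2008:
ΣP(Q2 2008)Q(Q1 2008) = 1.38×322 + 13.43×51 = 444.36 + 684.93 = 1129.29
ΣP(Q1 2008)Q(Q1 2008) = 1.52×322 + 12.52×51 = 489.44 + 638.52 = 1127.96
link = 1129.29/1127.96 = 1.001179
Link Q2 2008→Q3 2008:
ΣP(Q3 2008)Q(Q2 2008) = 1.25×303 + 12.62×42 = 378.75 + 530.04 = 908.79
ΣP(Q2 2008)Q(Q2 2008) = 1.38×303 + 13.43×42 = 418.14 + 564.06 = 982.2
link = 908.79/982.2 = 0.925260
Link Q3 2008→Q4 2008:
ΣP(Q4 2008)Q(Q3 2008) = 1.10×269 + 14.39×36 = 295.9 + 518.04 = 813.94
ΣP(Q3 2008)Q(Q3 2008) = 1.25×269 + 12.62×36 = 336.25 + 454.32 = 790.57
link = 813.94/790.57 = 1.029561
Chained index = 100 × 1.001179 × 0.925260 × 1.029561 = 95.3734

95.37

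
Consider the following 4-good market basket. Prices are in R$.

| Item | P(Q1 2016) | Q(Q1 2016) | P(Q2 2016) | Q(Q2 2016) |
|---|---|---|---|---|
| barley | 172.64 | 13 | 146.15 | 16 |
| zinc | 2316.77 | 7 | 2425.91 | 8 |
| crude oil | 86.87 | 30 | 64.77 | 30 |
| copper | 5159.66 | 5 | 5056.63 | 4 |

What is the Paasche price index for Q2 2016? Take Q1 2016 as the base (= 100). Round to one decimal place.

Paasche price index uses current-period quantities as weights.
ΣP(Q2 2016)·Q(Q2 2016) = 146.15×16 + 2425.91×8 + 64.77×30 + 5056.63×4 = 2338.4 + 19407.28 + 1943.1 + 20226.52 = 43915.3
ΣP(Q1 2016)·Q(Q2 2016) = 172.64×16 + 2316.77×8 + 86.87×30 + 5159.66×4 = 2762.24 + 18534.16 + 2606.1 + 20638.64 = 44541.14
Index = 43915.3 / 44541.14 × 100 = 98.5949

98.6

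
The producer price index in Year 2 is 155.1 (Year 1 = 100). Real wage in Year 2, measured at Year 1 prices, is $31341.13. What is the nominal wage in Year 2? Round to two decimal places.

Nominal = Real × (Index/100) = 31341.13 × (155.1/100)
        = 31341.13 × 1.551 = 48610.0926

48610.09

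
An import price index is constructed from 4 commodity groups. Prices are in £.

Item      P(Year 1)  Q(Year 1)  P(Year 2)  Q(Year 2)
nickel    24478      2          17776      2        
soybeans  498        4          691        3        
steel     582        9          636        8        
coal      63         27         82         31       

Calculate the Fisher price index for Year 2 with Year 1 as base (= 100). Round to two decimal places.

79.61

Laspeyres component (base-period weights):
ΣP(Year 2)Q(Year 1) = 17776×2 + 691×4 + 636×9 + 82×27 = 35552 + 2764 + 5724 + 2214 = 46254
ΣP(Year 1)Q(Year 1) = 24478×2 + 498×4 + 582×9 + 63×27 = 48956 + 1992 + 5238 + 1701 = 57887
L = 46254 / 57887 × 100 = 79.9040
Paasche component (current-period weights):
ΣP(Year 2)Q(Year 2) = 17776×2 + 691×3 + 636×8 + 82×31 = 35552 + 2073 + 5088 + 2542 = 45255
ΣP(Year 1)Q(Year 2) = 24478×2 + 498×3 + 582×8 + 63×31 = 48956 + 1494 + 4656 + 1953 = 57059
P = 45255 / 57059 × 100 = 79.3126
Fisher = √(L × P) = √(79.9040 × 79.3126) = 79.6077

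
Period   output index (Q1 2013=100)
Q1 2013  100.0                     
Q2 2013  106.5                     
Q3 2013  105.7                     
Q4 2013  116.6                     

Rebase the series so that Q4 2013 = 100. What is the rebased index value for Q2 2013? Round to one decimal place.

Rebased(Q2 2013) = 106.5 / 116.6 × 100 = 91.3379

91.3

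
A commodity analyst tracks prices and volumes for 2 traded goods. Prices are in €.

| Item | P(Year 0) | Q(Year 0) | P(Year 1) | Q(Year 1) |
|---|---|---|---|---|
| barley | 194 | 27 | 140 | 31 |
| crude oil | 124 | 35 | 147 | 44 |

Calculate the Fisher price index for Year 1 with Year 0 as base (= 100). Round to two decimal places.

93.70

Laspeyres component (base-period weights):
ΣP(Year 1)Q(Year 0) = 140×27 + 147×35 = 3780 + 5145 = 8925
ΣP(Year 0)Q(Year 0) = 194×27 + 124×35 = 5238 + 4340 = 9578
L = 8925 / 9578 × 100 = 93.1823
Paasche component (current-period weights):
ΣP(Year 1)Q(Year 1) = 140×31 + 147×44 = 4340 + 6468 = 10808
ΣP(Year 0)Q(Year 1) = 194×31 + 124×44 = 6014 + 5456 = 11470
P = 10808 / 11470 × 100 = 94.2284
Fisher = √(L × P) = √(93.1823 × 94.2284) = 93.7039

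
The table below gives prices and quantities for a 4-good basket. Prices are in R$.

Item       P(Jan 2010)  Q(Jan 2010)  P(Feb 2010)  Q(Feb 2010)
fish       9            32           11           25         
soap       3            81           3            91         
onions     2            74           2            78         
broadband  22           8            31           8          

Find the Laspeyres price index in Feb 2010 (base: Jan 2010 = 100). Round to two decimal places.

115.91

Laspeyres price index uses base-period quantities as weights.
ΣP(Feb 2010)·Q(Jan 2010) = 11×32 + 3×81 + 2×74 + 31×8 = 352 + 243 + 148 + 248 = 991
ΣP(Jan 2010)·Q(Jan 2010) = 9×32 + 3×81 + 2×74 + 22×8 = 288 + 243 + 148 + 176 = 855
Index = 991 / 855 × 100 = 115.9064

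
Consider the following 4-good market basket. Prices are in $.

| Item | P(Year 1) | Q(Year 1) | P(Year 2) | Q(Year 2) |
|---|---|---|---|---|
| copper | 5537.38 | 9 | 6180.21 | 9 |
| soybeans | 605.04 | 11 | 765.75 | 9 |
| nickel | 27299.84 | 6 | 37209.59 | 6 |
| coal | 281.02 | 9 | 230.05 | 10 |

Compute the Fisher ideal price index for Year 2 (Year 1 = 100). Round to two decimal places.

Laspeyres component (base-period weights):
ΣP(Year 2)Q(Year 1) = 6180.21×9 + 765.75×11 + 37209.59×6 + 230.05×9 = 55621.89 + 8423.25 + 223257.54 + 2070.45 = 289373.13
ΣP(Year 1)Q(Year 1) = 5537.38×9 + 605.04×11 + 27299.84×6 + 281.02×9 = 49836.42 + 6655.44 + 163799.04 + 2529.18 = 222820.08
L = 289373.13 / 222820.08 × 100 = 129.8685
Paasche component (current-period weights):
ΣP(Year 2)Q(Year 2) = 6180.21×9 + 765.75×9 + 37209.59×6 + 230.05×10 = 55621.89 + 6891.75 + 223257.54 + 2300.5 = 288071.68
ΣP(Year 1)Q(Year 2) = 5537.38×9 + 605.04×9 + 27299.84×6 + 281.02×10 = 49836.42 + 5445.36 + 163799.04 + 2810.2 = 221891.02
P = 288071.68 / 221891.02 × 100 = 129.8257
Fisher = √(L × P) = √(129.8685 × 129.8257) = 129.8471

129.85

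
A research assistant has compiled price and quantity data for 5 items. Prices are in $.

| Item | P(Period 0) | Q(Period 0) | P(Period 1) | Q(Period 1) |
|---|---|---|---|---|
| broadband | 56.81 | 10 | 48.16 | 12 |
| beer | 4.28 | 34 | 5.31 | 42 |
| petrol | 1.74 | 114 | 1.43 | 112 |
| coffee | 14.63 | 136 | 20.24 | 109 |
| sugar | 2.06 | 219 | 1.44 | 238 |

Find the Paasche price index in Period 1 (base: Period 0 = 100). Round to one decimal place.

Paasche price index uses current-period quantities as weights.
ΣP(Period 1)·Q(Period 1) = 48.16×12 + 5.31×42 + 1.43×112 + 20.24×109 + 1.44×238 = 577.92 + 223.02 + 160.16 + 2206.16 + 342.72 = 3509.98
ΣP(Period 0)·Q(Period 1) = 56.81×12 + 4.28×42 + 1.74×112 + 14.63×109 + 2.06×238 = 681.72 + 179.76 + 194.88 + 1594.67 + 490.28 = 3141.31
Index = 3509.98 / 3141.31 × 100 = 111.7362

111.7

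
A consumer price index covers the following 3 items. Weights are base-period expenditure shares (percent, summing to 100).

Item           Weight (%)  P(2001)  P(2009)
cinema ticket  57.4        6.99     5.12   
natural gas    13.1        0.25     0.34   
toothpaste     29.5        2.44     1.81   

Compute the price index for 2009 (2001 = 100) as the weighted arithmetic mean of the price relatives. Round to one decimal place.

cinema ticket: 57.4 × (5.12/6.99) = 57.4 × 0.732475 = 42.0441
natural gas: 13.1 × (0.34/0.25) = 13.1 × 1.360000 = 17.8160
toothpaste: 29.5 × (1.81/2.44) = 29.5 × 0.741803 = 21.8832
Index = Σ wᵢ·(p₁ᵢ/p₀ᵢ) = 42.0441 + 17.8160 + 21.8832 = 81.7433

81.7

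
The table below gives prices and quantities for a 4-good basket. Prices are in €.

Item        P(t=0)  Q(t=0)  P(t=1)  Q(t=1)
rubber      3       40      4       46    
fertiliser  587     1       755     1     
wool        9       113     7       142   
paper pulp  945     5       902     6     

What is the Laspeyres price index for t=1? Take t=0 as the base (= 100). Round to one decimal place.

96.4

Laspeyres price index uses base-period quantities as weights.
ΣP(t=1)·Q(t=0) = 4×40 + 755×1 + 7×113 + 902×5 = 160 + 755 + 791 + 4510 = 6216
ΣP(t=0)·Q(t=0) = 3×40 + 587×1 + 9×113 + 945×5 = 120 + 587 + 1017 + 4725 = 6449
Index = 6216 / 6449 × 100 = 96.3870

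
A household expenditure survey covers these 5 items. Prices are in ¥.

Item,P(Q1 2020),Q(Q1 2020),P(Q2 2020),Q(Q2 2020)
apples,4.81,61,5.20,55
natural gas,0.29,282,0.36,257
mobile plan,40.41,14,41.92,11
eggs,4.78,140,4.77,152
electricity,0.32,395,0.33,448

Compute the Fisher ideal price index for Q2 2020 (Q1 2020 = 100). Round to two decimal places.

103.72

Laspeyres component (base-period weights):
ΣP(Q2 2020)Q(Q1 2020) = 5.20×61 + 0.36×282 + 41.92×14 + 4.77×140 + 0.33×395 = 317.2 + 101.52 + 586.88 + 667.8 + 130.35 = 1803.75
ΣP(Q1 2020)Q(Q1 2020) = 4.81×61 + 0.29×282 + 40.41×14 + 4.78×140 + 0.32×395 = 293.41 + 81.78 + 565.74 + 669.2 + 126.4 = 1736.53
L = 1803.75 / 1736.53 × 100 = 103.8709
Paasche component (current-period weights):
ΣP(Q2 2020)Q(Q2 2020) = 5.20×55 + 0.36×257 + 41.92×11 + 4.77×152 + 0.33×448 = 286 + 92.52 + 461.12 + 725.04 + 147.84 = 1712.52
ΣP(Q1 2020)Q(Q2 2020) = 4.81×55 + 0.29×257 + 40.41×11 + 4.78×152 + 0.32×448 = 264.55 + 74.53 + 444.51 + 726.56 + 143.36 = 1653.51
P = 1712.52 / 1653.51 × 100 = 103.5688
Fisher = √(L × P) = √(103.8709 × 103.5688) = 103.7197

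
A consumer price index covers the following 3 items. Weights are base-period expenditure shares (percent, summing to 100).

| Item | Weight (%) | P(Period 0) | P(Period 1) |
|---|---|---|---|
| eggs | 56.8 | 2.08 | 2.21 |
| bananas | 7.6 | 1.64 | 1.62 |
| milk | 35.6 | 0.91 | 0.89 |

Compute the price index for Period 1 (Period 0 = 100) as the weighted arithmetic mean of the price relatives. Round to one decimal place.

102.7

eggs: 56.8 × (2.21/2.08) = 56.8 × 1.062500 = 60.3500
bananas: 7.6 × (1.62/1.64) = 7.6 × 0.987805 = 7.5073
milk: 35.6 × (0.89/0.91) = 35.6 × 0.978022 = 34.8176
Index = Σ wᵢ·(p₁ᵢ/p₀ᵢ) = 60.3500 + 7.5073 + 34.8176 = 102.6749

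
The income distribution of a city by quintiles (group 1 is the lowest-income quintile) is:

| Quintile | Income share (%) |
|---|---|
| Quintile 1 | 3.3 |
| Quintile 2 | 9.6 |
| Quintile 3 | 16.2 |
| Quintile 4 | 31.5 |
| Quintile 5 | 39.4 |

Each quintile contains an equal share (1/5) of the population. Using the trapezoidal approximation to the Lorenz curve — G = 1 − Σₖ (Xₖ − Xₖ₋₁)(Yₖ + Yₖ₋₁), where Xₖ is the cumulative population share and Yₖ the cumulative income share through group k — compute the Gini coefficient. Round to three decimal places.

Cumulative income shares Yₖ: 0.0330, 0.1290, 0.2910, 0.6060, 1.0000
Σ (Xₖ−Xₖ₋₁)(Yₖ+Yₖ₋₁) = (1/5)(0.0330+0.0000) + (1/5)(0.1290+0.0330) + (1/5)(0.2910+0.1290) + (1/5)(0.6060+0.2910) + (1/5)(1.0000+0.6060)
  = 0.0066 + 0.0324 + 0.0840 + 0.1794 + 0.3212 = 0.6236
G = 1 − 0.6236 = 0.3764

0.376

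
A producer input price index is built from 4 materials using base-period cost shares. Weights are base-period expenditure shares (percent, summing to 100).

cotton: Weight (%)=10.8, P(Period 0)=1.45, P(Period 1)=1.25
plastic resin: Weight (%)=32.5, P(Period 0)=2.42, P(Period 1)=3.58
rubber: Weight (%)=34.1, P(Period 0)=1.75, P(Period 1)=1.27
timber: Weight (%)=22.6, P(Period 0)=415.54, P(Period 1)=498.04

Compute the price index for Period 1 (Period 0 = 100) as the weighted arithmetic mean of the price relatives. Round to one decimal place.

cotton: 10.8 × (1.25/1.45) = 10.8 × 0.862069 = 9.3103
plastic resin: 32.5 × (3.58/2.42) = 32.5 × 1.479339 = 48.0785
rubber: 34.1 × (1.27/1.75) = 34.1 × 0.725714 = 24.7469
timber: 22.6 × (498.04/415.54) = 22.6 × 1.198537 = 27.0869
Index = Σ wᵢ·(p₁ᵢ/p₀ᵢ) = 9.3103 + 48.0785 + 24.7469 + 27.0869 = 109.2226

109.2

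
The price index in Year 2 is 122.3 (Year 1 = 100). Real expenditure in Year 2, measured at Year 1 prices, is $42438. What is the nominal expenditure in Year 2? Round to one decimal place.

51901.7

Nominal = Real × (Index/100) = 42438 × (122.3/100)
        = 42438 × 1.223 = 51901.6740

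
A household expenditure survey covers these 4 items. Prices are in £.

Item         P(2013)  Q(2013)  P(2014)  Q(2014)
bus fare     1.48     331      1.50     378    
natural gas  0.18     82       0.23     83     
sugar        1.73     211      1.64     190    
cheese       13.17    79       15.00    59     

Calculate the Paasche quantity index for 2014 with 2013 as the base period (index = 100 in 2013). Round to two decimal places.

Paasche quantity index uses current-period prices as weights.
ΣP(2014)·Q(2014) = 1.50×378 + 0.23×83 + 1.64×190 + 15.00×59 = 567 + 19.09 + 311.6 + 885 = 1782.69
ΣP(2014)·Q(2013) = 1.50×331 + 0.23×82 + 1.64×211 + 15.00×79 = 496.5 + 18.86 + 346.04 + 1185 = 2046.4
Index = 1782.69 / 2046.4 × 100 = 87.1135

87.11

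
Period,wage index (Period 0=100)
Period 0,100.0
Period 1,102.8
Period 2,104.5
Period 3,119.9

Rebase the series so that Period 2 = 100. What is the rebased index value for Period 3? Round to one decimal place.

114.7

Rebased(Period 3) = 119.9 / 104.5 × 100 = 114.7368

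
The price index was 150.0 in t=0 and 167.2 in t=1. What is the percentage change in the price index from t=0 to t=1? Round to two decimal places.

11.47%

Change = (167.2 − 150.0) / 150.0 × 100
       = 17.2 / 150.0 × 100 = 11.4667%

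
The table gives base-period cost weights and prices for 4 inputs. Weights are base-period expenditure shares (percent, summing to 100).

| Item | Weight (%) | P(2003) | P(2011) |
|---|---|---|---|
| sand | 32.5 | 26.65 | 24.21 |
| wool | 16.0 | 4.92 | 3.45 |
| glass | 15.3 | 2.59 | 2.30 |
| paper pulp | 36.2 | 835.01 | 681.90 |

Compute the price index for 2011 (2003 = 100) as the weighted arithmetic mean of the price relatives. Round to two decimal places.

83.89

sand: 32.5 × (24.21/26.65) = 32.5 × 0.908443 = 29.5244
wool: 16.0 × (3.45/4.92) = 16.0 × 0.701220 = 11.2195
glass: 15.3 × (2.30/2.59) = 15.3 × 0.888031 = 13.5869
paper pulp: 36.2 × (681.90/835.01) = 36.2 × 0.816637 = 29.5623
Index = Σ wᵢ·(p₁ᵢ/p₀ᵢ) = 29.5244 + 11.2195 + 13.5869 + 29.5623 = 83.8930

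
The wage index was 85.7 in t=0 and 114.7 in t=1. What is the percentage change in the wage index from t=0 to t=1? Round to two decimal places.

Change = (114.7 − 85.7) / 85.7 × 100
       = 29.0 / 85.7 × 100 = 33.8390%

33.84%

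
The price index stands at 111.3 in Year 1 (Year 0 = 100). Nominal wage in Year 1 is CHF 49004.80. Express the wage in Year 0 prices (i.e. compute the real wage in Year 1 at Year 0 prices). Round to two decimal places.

Real = Nominal ÷ (Index/100) = 49004.80 ÷ (111.3/100)
     = 49004.80 ÷ 1.113 = 44029.4699

44029.47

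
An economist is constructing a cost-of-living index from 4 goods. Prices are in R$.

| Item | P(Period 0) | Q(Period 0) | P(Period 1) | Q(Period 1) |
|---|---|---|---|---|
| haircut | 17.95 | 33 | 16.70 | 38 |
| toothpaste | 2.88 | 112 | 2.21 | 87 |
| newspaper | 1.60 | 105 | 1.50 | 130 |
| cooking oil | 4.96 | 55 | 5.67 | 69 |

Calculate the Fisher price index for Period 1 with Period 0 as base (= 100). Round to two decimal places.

Laspeyres component (base-period weights):
ΣP(Period 1)Q(Period 0) = 16.70×33 + 2.21×112 + 1.50×105 + 5.67×55 = 551.1 + 247.52 + 157.5 + 311.85 = 1267.97
ΣP(Period 0)Q(Period 0) = 17.95×33 + 2.88×112 + 1.60×105 + 4.96×55 = 592.35 + 322.56 + 168 + 272.8 = 1355.71
L = 1267.97 / 1355.71 × 100 = 93.5281
Paasche component (current-period weights):
ΣP(Period 1)Q(Period 1) = 16.70×38 + 2.21×87 + 1.50×130 + 5.67×69 = 634.6 + 192.27 + 195 + 391.23 = 1413.1
ΣP(Period 0)Q(Period 1) = 17.95×38 + 2.88×87 + 1.60×130 + 4.96×69 = 682.1 + 250.56 + 208 + 342.24 = 1482.9
P = 1413.1 / 1482.9 × 100 = 95.2930
Fisher = √(L × P) = √(93.5281 × 95.2930) = 94.4064

94.41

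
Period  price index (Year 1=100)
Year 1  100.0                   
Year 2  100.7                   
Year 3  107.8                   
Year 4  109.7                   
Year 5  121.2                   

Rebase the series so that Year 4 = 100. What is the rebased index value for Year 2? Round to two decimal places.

91.80

Rebased(Year 2) = 100.7 / 109.7 × 100 = 91.7958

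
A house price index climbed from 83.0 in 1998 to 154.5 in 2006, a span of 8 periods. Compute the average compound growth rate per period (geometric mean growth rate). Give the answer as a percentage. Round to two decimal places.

Growth factor = (154.5/83.0)^(1/8) = (1.861446)^(1/8) = 1.080765
Growth rate = 1.080765 − 1 = 0.080765 = 8.0765%

8.08%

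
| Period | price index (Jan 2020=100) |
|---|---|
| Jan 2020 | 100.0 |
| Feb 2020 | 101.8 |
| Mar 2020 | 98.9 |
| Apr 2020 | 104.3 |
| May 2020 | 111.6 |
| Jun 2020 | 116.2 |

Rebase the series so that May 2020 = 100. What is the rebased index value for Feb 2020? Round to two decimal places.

Rebased(Feb 2020) = 101.8 / 111.6 × 100 = 91.2186

91.22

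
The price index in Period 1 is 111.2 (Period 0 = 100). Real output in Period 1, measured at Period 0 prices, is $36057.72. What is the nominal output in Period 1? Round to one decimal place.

Nominal = Real × (Index/100) = 36057.72 × (111.2/100)
        = 36057.72 × 1.112 = 40096.1846

40096.2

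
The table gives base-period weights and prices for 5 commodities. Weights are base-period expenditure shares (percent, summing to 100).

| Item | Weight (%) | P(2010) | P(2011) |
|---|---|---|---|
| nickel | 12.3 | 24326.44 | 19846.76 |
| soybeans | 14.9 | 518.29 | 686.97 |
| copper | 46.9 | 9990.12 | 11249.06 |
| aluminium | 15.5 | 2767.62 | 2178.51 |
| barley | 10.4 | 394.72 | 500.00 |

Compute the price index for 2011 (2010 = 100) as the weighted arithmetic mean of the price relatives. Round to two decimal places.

nickel: 12.3 × (19846.76/24326.44) = 12.3 × 0.815851 = 10.0350
soybeans: 14.9 × (686.97/518.29) = 14.9 × 1.325455 = 19.7493
copper: 46.9 × (11249.06/9990.12) = 46.9 × 1.126019 = 52.8103
aluminium: 15.5 × (2178.51/2767.62) = 15.5 × 0.787142 = 12.2007
barley: 10.4 × (500.00/394.72) = 10.4 × 1.266721 = 13.1739
Index = Σ wᵢ·(p₁ᵢ/p₀ᵢ) = 10.0350 + 19.7493 + 52.8103 + 12.2007 + 13.1739 = 107.9691

107.97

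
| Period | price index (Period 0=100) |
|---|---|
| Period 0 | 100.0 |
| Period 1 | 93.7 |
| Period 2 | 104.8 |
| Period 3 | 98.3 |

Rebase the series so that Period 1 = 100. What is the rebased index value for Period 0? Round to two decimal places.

Rebased(Period 0) = 100.0 / 93.7 × 100 = 106.7236

106.72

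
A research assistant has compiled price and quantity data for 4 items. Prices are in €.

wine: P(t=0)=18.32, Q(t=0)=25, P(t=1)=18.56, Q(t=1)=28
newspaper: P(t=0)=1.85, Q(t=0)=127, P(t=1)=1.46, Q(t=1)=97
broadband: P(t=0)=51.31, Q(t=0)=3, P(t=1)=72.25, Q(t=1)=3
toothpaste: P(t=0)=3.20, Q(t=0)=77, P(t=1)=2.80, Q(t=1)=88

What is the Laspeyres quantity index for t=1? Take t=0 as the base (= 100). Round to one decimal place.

Laspeyres quantity index uses base-period prices as weights.
ΣP(t=0)·Q(t=1) = 18.32×28 + 1.85×97 + 51.31×3 + 3.20×88 = 512.96 + 179.45 + 153.93 + 281.6 = 1127.94
ΣP(t=0)·Q(t=0) = 18.32×25 + 1.85×127 + 51.31×3 + 3.20×77 = 458 + 234.95 + 153.93 + 246.4 = 1093.28
Index = 1127.94 / 1093.28 × 100 = 103.1703

103.2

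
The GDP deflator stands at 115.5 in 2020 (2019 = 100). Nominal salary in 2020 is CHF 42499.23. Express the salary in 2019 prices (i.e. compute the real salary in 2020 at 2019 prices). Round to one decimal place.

36795.9

Real = Nominal ÷ (Index/100) = 42499.23 ÷ (115.5/100)
     = 42499.23 ÷ 1.155 = 36795.8701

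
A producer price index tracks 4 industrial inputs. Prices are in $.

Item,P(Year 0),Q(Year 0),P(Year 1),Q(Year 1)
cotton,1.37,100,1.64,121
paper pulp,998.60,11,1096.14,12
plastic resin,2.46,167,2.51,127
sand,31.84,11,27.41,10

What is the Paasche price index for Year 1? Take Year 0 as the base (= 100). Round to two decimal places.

Paasche price index uses current-period quantities as weights.
ΣP(Year 1)·Q(Year 1) = 1.64×121 + 1096.14×12 + 2.51×127 + 27.41×10 = 198.44 + 13153.68 + 318.77 + 274.1 = 13944.99
ΣP(Year 0)·Q(Year 1) = 1.37×121 + 998.60×12 + 2.46×127 + 31.84×10 = 165.77 + 11983.2 + 312.42 + 318.4 = 12779.79
Index = 13944.99 / 12779.79 × 100 = 109.1175

109.12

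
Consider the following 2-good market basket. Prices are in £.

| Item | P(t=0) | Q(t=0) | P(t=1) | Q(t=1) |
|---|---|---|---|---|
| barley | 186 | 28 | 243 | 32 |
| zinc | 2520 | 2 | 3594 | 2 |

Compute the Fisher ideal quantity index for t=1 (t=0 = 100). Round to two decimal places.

107.10

Laspeyres component (base-period weights):
ΣP(t=0)Q(t=1) = 186×32 + 2520×2 = 5952 + 5040 = 10992
ΣP(t=0)Q(t=0) = 186×28 + 2520×2 = 5208 + 5040 = 10248
L = 10992 / 10248 × 100 = 107.2600
Paasche component (current-period weights):
ΣP(t=1)Q(t=1) = 243×32 + 3594×2 = 7776 + 7188 = 14964
ΣP(t=1)Q(t=0) = 243×28 + 3594×2 = 6804 + 7188 = 13992
P = 14964 / 13992 × 100 = 106.9468
Fisher = √(L × P) = √(107.2600 × 106.9468) = 107.1033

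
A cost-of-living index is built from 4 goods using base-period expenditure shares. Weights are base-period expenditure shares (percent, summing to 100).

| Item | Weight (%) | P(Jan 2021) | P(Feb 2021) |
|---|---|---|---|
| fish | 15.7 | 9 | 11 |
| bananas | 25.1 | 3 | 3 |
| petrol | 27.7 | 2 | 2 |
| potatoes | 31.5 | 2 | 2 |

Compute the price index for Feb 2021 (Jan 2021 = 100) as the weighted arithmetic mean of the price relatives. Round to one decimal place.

103.5

fish: 15.7 × (11/9) = 15.7 × 1.222222 = 19.1889
bananas: 25.1 × (3/3) = 25.1 × 1.000000 = 25.1000
petrol: 27.7 × (2/2) = 27.7 × 1.000000 = 27.7000
potatoes: 31.5 × (2/2) = 31.5 × 1.000000 = 31.5000
Index = Σ wᵢ·(p₁ᵢ/p₀ᵢ) = 19.1889 + 25.1000 + 27.7000 + 31.5000 = 103.4889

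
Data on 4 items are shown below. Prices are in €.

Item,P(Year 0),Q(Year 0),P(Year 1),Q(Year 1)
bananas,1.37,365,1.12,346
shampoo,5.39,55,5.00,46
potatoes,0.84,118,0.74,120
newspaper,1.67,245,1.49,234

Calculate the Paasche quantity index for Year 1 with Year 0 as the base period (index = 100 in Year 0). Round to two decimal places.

Paasche quantity index uses current-period prices as weights.
ΣP(Year 1)·Q(Year 1) = 1.12×346 + 5.00×46 + 0.74×120 + 1.49×234 = 387.52 + 230 + 88.8 + 348.66 = 1054.98
ΣP(Year 1)·Q(Year 0) = 1.12×365 + 5.00×55 + 0.74×118 + 1.49×245 = 408.8 + 275 + 87.32 + 365.05 = 1136.17
Index = 1054.98 / 1136.17 × 100 = 92.8541

92.85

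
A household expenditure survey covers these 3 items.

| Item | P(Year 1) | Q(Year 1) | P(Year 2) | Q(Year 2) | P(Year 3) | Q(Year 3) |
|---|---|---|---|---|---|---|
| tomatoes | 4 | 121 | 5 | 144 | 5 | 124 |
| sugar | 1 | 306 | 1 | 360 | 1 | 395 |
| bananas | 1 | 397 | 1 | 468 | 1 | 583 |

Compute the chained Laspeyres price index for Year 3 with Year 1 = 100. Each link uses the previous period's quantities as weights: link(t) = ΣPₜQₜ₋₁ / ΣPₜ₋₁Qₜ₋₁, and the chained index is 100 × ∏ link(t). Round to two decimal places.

Link Year 1→Year 2:
ΣP(Year 2)Q(Year 1) = 5×121 + 1×306 + 1×397 = 605 + 306 + 397 = 1308
ΣP(Year 1)Q(Year 1) = 4×121 + 1×306 + 1×397 = 484 + 306 + 397 = 1187
link = 1308/1187 = 1.101938
Link Year 2→Year 3:
ΣP(Year 3)Q(Year 2) = 5×144 + 1×360 + 1×468 = 720 + 360 + 468 = 1548
ΣP(Year 2)Q(Year 2) = 5×144 + 1×360 + 1×468 = 720 + 360 + 468 = 1548
link = 1548/1548 = 1.000000
Chained index = 100 × 1.101938 × 1.000000 = 110.1938

110.19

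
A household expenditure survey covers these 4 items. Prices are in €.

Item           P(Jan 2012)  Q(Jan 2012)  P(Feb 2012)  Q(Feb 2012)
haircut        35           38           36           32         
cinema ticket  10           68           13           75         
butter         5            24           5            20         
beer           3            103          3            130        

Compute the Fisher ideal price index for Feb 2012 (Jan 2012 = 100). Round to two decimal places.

Laspeyres component (base-period weights):
ΣP(Feb 2012)Q(Jan 2012) = 36×38 + 13×68 + 5×24 + 3×103 = 1368 + 884 + 120 + 309 = 2681
ΣP(Jan 2012)Q(Jan 2012) = 35×38 + 10×68 + 5×24 + 3×103 = 1330 + 680 + 120 + 309 = 2439
L = 2681 / 2439 × 100 = 109.9221
Paasche component (current-period weights):
ΣP(Feb 2012)Q(Feb 2012) = 36×32 + 13×75 + 5×20 + 3×130 = 1152 + 975 + 100 + 390 = 2617
ΣP(Jan 2012)Q(Feb 2012) = 35×32 + 10×75 + 5×20 + 3×130 = 1120 + 750 + 100 + 390 = 2360
P = 2617 / 2360 × 100 = 110.8898
Fisher = √(L × P) = √(109.9221 × 110.8898) = 110.4049

110.40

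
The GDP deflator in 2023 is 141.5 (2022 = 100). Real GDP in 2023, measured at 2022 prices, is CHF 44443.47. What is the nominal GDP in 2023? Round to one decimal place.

62887.5

Nominal = Real × (Index/100) = 44443.47 × (141.5/100)
        = 44443.47 × 1.415 = 62887.5101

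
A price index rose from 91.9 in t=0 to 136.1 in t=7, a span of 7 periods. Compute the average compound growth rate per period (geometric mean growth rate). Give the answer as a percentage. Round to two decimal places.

5.77%

Growth factor = (136.1/91.9)^(1/7) = (1.480958)^(1/7) = 1.057702
Growth rate = 1.057702 − 1 = 0.057702 = 5.7702%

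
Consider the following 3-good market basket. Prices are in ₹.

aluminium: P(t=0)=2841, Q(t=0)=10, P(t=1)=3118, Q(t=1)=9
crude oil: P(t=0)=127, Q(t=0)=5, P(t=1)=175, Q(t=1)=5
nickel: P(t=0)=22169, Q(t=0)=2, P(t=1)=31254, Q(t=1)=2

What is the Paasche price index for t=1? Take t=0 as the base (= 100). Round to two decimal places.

129.63

Paasche price index uses current-period quantities as weights.
ΣP(t=1)·Q(t=1) = 3118×9 + 175×5 + 31254×2 = 28062 + 875 + 62508 = 91445
ΣP(t=0)·Q(t=1) = 2841×9 + 127×5 + 22169×2 = 25569 + 635 + 44338 = 70542
Index = 91445 / 70542 × 100 = 129.6320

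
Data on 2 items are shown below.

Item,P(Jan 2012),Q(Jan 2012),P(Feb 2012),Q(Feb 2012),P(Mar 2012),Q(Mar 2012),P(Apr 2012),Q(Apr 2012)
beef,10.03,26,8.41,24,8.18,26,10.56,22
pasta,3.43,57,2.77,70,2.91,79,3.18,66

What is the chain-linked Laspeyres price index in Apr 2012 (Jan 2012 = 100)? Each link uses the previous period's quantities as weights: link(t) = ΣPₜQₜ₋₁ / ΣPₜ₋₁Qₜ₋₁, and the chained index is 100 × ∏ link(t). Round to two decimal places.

Link Jan 2012→Feb 2012:
ΣP(Feb 2012)Q(Jan 2012) = 8.41×26 + 2.77×57 = 218.66 + 157.89 = 376.55
ΣP(Jan 2012)Q(Jan 2012) = 10.03×26 + 3.43×57 = 260.78 + 195.51 = 456.29
link = 376.55/456.29 = 0.825243
Link Feb 2012→Mar 2012:
ΣP(Mar 2012)Q(Feb 2012) = 8.18×24 + 2.91×70 = 196.32 + 203.7 = 400.02
ΣP(Feb 2012)Q(Feb 2012) = 8.41×24 + 2.77×70 = 201.84 + 193.9 = 395.74
link = 400.02/395.74 = 1.010815
Link Mar 2012→Apr 2012:
ΣP(Apr 2012)Q(Mar 2012) = 10.56×26 + 3.18×79 = 274.56 + 251.22 = 525.78
ΣP(Mar 2012)Q(Mar 2012) = 8.18×26 + 2.91×79 = 212.68 + 229.89 = 442.57
link = 525.78/442.57 = 1.188015
Chained index = 100 × 0.825243 × 1.010815 × 1.188015 = 99.1004

99.10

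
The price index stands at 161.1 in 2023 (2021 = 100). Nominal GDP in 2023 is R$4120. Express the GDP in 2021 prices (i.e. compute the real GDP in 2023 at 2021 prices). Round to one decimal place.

Real = Nominal ÷ (Index/100) = 4120 ÷ (161.1/100)
     = 4120 ÷ 1.611 = 2557.4178

2557.4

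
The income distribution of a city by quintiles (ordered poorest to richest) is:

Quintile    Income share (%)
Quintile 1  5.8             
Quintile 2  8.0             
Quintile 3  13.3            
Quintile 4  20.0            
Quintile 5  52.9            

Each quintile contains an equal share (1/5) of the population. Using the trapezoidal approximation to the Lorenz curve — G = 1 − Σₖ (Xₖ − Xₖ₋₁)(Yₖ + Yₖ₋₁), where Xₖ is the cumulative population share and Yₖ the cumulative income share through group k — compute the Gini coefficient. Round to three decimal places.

Cumulative income shares Yₖ: 0.0580, 0.1380, 0.2710, 0.4710, 1.0000
Σ (Xₖ−Xₖ₋₁)(Yₖ+Yₖ₋₁) = (1/5)(0.0580+0.0000) + (1/5)(0.1380+0.0580) + (1/5)(0.2710+0.1380) + (1/5)(0.4710+0.2710) + (1/5)(1.0000+0.4710)
  = 0.0116 + 0.0392 + 0.0818 + 0.1484 + 0.2942 = 0.5752
G = 1 − 0.5752 = 0.4248

0.425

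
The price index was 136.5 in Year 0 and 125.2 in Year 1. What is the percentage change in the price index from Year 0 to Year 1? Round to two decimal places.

-8.28%

Change = (125.2 − 136.5) / 136.5 × 100
       = -11.3 / 136.5 × 100 = -8.2784%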